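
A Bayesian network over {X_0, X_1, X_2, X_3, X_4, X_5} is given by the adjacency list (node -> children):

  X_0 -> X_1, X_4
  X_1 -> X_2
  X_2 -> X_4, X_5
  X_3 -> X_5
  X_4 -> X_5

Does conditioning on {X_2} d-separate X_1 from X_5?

There are 4 undirected paths between X_1 and X_5; checking each against the conditioning set {X_2}:
Path 1: X_1 → X_2 → X_5
  X_2 is a chain here and X_2 is conditioned on, so the path is blocked at X_2.
Path 2: X_1 → X_2 → X_4 → X_5
  X_2 is a chain here and X_2 is conditioned on, so the path is blocked at X_2.
Path 3: X_1 ← X_0 → X_4 ← X_2 → X_5
  X_4 is a collider here and neither X_4 nor any of its descendants is conditioned on, so the collider stays closed — the path is blocked at X_4.
Path 4: X_1 ← X_0 → X_4 → X_5
  X_0 is a fork and X_0 is not conditioned on; X_4 is a chain and X_4 is not conditioned on — no node blocks this path, so it is active.
Since the path X_1 ← X_0 → X_4 → X_5 is active, X_1 and X_5 are not d-separated given {X_2}.

No — X_1 and X_5 are not d-separated given {X_2}.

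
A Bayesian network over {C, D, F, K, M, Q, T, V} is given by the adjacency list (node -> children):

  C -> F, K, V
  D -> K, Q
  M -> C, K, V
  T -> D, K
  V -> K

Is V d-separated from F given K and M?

There are 5 undirected paths between V and F; checking each against the conditioning set {K, M}:
Path 1: V → K ← C → F
  K is a collider and K is conditioned on, which opens it; C is a fork and C is not conditioned on — no node blocks this path, so it is active.
Path 2: V → K ← M → C → F
  M is a fork here and M is conditioned on, so the path is blocked at M.
Path 3: V ← C → F
  C is a fork and C is not conditioned on — no node blocks this path, so it is active.
Path 4: V ← M → K ← C → F
  M is a fork here and M is conditioned on, so the path is blocked at M.
Path 5: V ← M → C → F
  M is a fork here and M is conditioned on, so the path is blocked at M.
Since the path V → K ← C → F is active, V and F are not d-separated given {K, M}.

No — V and F are not d-separated given {K, M}.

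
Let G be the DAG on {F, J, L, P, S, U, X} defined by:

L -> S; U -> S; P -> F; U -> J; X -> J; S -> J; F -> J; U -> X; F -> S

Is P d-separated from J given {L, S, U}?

No — P and J are not d-separated given {L, S, U}.

Enumerating the 4 paths from P to J and testing each for blocking by {L, S, U}:
  1. P → F → J — F:chain[open] ⇒ active
  2. P → F → S → J — F:chain[open]; S:chain[blocks] ⇒ blocked
  3. P → F → S ← U → X → J — F:chain[open]; S:collider[open]; U:fork[blocks]; X:chain[open] ⇒ blocked
  4. P → F → S ← U → J — F:chain[open]; S:collider[open]; U:fork[blocks] ⇒ blocked
Because an active path exists, P and J are not d-separated.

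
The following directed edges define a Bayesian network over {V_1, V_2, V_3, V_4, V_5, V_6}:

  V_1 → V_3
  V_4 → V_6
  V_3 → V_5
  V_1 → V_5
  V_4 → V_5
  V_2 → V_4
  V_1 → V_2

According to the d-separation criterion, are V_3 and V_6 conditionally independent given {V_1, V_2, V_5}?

There are 4 undirected paths between V_3 and V_6; checking each against the conditioning set {V_1, V_2, V_5}:
Path 1: V_3 ← V_1 → V_2 → V_4 → V_6
  V_1 is a fork here and V_1 is conditioned on, so the path is blocked at V_1.
Path 2: V_3 ← V_1 → V_5 ← V_4 → V_6
  V_1 is a fork here and V_1 is conditioned on, so the path is blocked at V_1.
Path 3: V_3 → V_5 ← V_4 → V_6
  V_5 is a collider and V_5 is conditioned on, which opens it; V_4 is a fork and V_4 is not conditioned on — no node blocks this path, so it is active.
Path 4: V_3 → V_5 ← V_1 → V_2 → V_4 → V_6
  V_1 is a fork here and V_1 is conditioned on, so the path is blocked at V_1.
Because an active path exists, V_3 and V_6 are not d-separated.

No — V_3 and V_6 are not d-separated given {V_1, V_2, V_5}.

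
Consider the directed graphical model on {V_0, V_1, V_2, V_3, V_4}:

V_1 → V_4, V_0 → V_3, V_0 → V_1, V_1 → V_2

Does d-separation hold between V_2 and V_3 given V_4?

There is one path between V_2 and V_3:
Path 1: V_2 ← V_1 ← V_0 → V_3
  V_1 is a chain and V_1 is not conditioned on; V_0 is a fork and V_0 is not conditioned on — no node blocks this path, so it is active.
Since the path V_2 ← V_1 ← V_0 → V_3 is active, V_2 and V_3 are not d-separated given {V_4}.

No — V_2 and V_3 are not d-separated given {V_4}.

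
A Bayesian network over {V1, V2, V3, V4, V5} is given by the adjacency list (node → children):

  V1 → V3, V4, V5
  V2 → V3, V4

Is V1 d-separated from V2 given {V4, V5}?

Enumerating the 2 paths from V1 to V2 and testing each for blocking by {V4, V5}:
  1. V1 → V3 ← V2 — V3:collider[blocks] ⇒ blocked
  2. V1 → V4 ← V2 — V4:collider[open] ⇒ active
Because an active path exists, V1 and V2 are not d-separated.

No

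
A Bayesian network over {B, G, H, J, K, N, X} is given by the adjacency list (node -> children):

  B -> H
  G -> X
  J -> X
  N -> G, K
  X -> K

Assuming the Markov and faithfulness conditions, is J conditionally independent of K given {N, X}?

2 paths connect J and K; each must be blocked for d-separation to hold:
Path 1: J → X ← G ← N → K
  N is a fork here and N is conditioned on, so the path is blocked at N.
Path 2: J → X → K
  X is a chain here and X is conditioned on, so the path is blocked at X.
Every path is blocked, so J and K are d-separated given {N, X}.

Yes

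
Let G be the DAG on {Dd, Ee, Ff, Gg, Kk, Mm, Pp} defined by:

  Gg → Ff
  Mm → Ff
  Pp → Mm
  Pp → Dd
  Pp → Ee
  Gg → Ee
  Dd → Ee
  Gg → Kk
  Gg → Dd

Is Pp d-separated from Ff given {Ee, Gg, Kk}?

5 paths connect Pp and Ff; each must be blocked for d-separation to hold:
Path 1: Pp → Ee ← Gg → Ff
  Gg is a fork here and Gg is conditioned on, so the path is blocked at Gg.
Path 2: Pp → Ee ← Dd ← Gg → Ff
  Gg is a fork here and Gg is conditioned on, so the path is blocked at Gg.
Path 3: Pp → Mm → Ff
  Mm is a chain and Mm is not conditioned on — no node blocks this path, so it is active.
Path 4: Pp → Dd → Ee ← Gg → Ff
  Gg is a fork here and Gg is conditioned on, so the path is blocked at Gg.
Path 5: Pp → Dd ← Gg → Ff
  Gg is a fork here and Gg is conditioned on, so the path is blocked at Gg.
Because an active path exists, Pp and Ff are not d-separated.

No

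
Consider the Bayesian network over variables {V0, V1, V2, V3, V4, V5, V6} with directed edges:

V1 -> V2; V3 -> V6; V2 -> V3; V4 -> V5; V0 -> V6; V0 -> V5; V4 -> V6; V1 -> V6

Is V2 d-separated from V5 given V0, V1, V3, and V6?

There are 4 undirected paths between V2 and V5; checking each against the conditioning set {V0, V1, V3, V6}:
Path 1: V2 ← V1 → V6 ← V0 → V5
  V1 is a fork here and V1 is conditioned on, so the path is blocked at V1.
Path 2: V2 ← V1 → V6 ← V4 → V5
  V1 is a fork here and V1 is conditioned on, so the path is blocked at V1.
Path 3: V2 → V3 → V6 ← V0 → V5
  V3 is a chain here and V3 is conditioned on, so the path is blocked at V3.
Path 4: V2 → V3 → V6 ← V4 → V5
  V3 is a chain here and V3 is conditioned on, so the path is blocked at V3.
Every path is blocked, so V2 and V5 are d-separated given {V0, V1, V3, V6}.

Yes — V2 and V5 are d-separated given {V0, V1, V3, V6}.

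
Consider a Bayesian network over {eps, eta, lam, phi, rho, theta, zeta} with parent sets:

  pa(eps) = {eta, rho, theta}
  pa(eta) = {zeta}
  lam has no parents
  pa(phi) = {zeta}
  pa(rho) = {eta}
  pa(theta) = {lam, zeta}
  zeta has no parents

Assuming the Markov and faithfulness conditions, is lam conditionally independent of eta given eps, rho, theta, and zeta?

Yes

3 paths connect lam and eta; each must be blocked for d-separation to hold:
  1. lam → theta ← zeta → eta — theta:collider[open]; zeta:fork[blocks] ⇒ blocked
  2. lam → theta → eps ← rho ← eta — theta:chain[blocks]; eps:collider[open]; rho:chain[blocks] ⇒ blocked
  3. lam → theta → eps ← eta — theta:chain[blocks]; eps:collider[open] ⇒ blocked
Since every path is blocked, d-separation holds.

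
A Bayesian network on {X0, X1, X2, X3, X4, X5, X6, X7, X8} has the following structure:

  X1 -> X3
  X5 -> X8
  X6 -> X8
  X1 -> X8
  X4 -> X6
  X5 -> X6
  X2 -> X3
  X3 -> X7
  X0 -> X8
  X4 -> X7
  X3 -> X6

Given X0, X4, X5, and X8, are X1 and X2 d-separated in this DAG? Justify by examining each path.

No

We examine all 5 paths between X1 and X2:
Path 1: X1 → X3 ← X2
  X3 is a collider and its descendant X8 is conditioned on, which opens it — no node blocks this path, so it is active.
Path 2: X1 → X8 ← X6 ← X3 ← X2
  X8 is a collider and X8 is conditioned on, which opens it; X6 is a chain and X6 is not conditioned on; X3 is a chain and X3 is not conditioned on — no node blocks this path, so it is active.
Path 3: X1 → X8 ← X6 ← X4 → X7 ← X3 ← X2
  X4 is a fork here and X4 is conditioned on, so the path is blocked at X4.
Path 4: X1 → X8 ← X5 → X6 ← X3 ← X2
  X5 is a fork here and X5 is conditioned on, so the path is blocked at X5.
Path 5: X1 → X8 ← X5 → X6 ← X4 → X7 ← X3 ← X2
  X5 is a fork here and X5 is conditioned on, so the path is blocked at X5.
Since the path X1 → X3 ← X2 is active, X1 and X2 are not d-separated given {X0, X4, X5, X8}.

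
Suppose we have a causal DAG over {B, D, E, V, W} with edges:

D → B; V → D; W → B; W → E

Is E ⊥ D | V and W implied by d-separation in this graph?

There is one path between E and D:
Path 1: E ← W → B ← D
  W is a fork here and W is conditioned on, so the path is blocked at W.
All paths are blocked; E ⊥ D | {V, W} holds.

Yes — E and D are d-separated given {V, W}.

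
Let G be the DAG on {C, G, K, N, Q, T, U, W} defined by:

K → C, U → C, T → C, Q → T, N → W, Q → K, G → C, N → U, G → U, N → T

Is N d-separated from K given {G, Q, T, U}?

Yes

We examine all 6 paths between N and K:
Path 1: N → U → C ← T ← Q → K
  U is a chain here and U is conditioned on, so the path is blocked at U.
Path 2: N → U → C ← K
  U is a chain here and U is conditioned on, so the path is blocked at U.
Path 3: N → U ← G → C ← T ← Q → K
  G is a fork here and G is conditioned on, so the path is blocked at G.
Path 4: N → U ← G → C ← K
  G is a fork here and G is conditioned on, so the path is blocked at G.
Path 5: N → T ← Q → K
  Q is a fork here and Q is conditioned on, so the path is blocked at Q.
Path 6: N → T → C ← K
  T is a chain here and T is conditioned on, so the path is blocked at T.
Every path is blocked, so N and K are d-separated given {G, Q, T, U}.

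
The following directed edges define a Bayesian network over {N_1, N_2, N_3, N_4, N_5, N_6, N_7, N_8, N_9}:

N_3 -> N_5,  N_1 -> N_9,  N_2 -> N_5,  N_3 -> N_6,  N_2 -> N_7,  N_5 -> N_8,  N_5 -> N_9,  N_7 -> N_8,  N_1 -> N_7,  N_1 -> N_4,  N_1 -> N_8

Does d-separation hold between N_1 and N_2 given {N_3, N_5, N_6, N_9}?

There are 6 undirected paths between N_1 and N_2; checking each against the conditioning set {N_3, N_5, N_6, N_9}:
  1. N_1 → N_7 ← N_2 — N_7:collider[blocks] ⇒ blocked
  2. N_1 → N_7 → N_8 ← N_5 ← N_2 — N_7:chain[open]; N_8:collider[blocks]; N_5:chain[blocks] ⇒ blocked
  3. N_1 → N_9 ← N_5 ← N_2 — N_9:collider[open]; N_5:chain[blocks] ⇒ blocked
  4. N_1 → N_9 ← N_5 → N_8 ← N_7 ← N_2 — N_9:collider[open]; N_5:fork[blocks]; N_8:collider[blocks]; N_7:chain[open] ⇒ blocked
  5. N_1 → N_8 ← N_7 ← N_2 — N_8:collider[blocks]; N_7:chain[open] ⇒ blocked
  6. N_1 → N_8 ← N_5 ← N_2 — N_8:collider[blocks]; N_5:chain[blocks] ⇒ blocked
Since every path is blocked, d-separation holds.

Yes — N_1 and N_2 are d-separated given {N_3, N_5, N_6, N_9}.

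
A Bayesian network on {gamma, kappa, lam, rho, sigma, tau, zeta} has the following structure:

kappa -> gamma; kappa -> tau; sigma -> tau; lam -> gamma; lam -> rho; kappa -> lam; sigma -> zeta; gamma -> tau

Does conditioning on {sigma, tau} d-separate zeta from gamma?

Yes

We examine all 3 paths between zeta and gamma:
Path 1: zeta ← sigma → tau ← kappa → gamma
  sigma is a fork here and sigma is conditioned on, so the path is blocked at sigma.
Path 2: zeta ← sigma → tau ← kappa → lam → gamma
  sigma is a fork here and sigma is conditioned on, so the path is blocked at sigma.
Path 3: zeta ← sigma → tau ← gamma
  sigma is a fork here and sigma is conditioned on, so the path is blocked at sigma.
Every path is blocked, so zeta and gamma are d-separated given {sigma, tau}.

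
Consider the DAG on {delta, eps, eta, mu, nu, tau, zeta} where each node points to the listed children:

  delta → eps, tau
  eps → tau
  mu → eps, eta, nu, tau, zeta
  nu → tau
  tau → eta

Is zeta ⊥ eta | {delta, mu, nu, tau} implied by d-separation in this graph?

Yes

5 paths connect zeta and eta; each must be blocked for d-separation to hold:
Path 1: zeta ← mu → eps ← delta → tau → eta
  mu is a fork here and mu is conditioned on, so the path is blocked at mu.
Path 2: zeta ← mu → eps → tau → eta
  mu is a fork here and mu is conditioned on, so the path is blocked at mu.
Path 3: zeta ← mu → eta
  mu is a fork here and mu is conditioned on, so the path is blocked at mu.
Path 4: zeta ← mu → nu → tau → eta
  mu is a fork here and mu is conditioned on, so the path is blocked at mu.
Path 5: zeta ← mu → tau → eta
  mu is a fork here and mu is conditioned on, so the path is blocked at mu.
Every path is blocked, so zeta and eta are d-separated given {delta, mu, nu, tau}.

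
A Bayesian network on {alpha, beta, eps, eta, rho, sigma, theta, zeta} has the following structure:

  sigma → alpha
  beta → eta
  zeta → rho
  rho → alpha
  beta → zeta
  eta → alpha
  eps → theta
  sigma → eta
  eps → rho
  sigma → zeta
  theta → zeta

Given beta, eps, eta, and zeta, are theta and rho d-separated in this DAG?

Enumerating the 6 paths from theta to rho and testing each for blocking by {beta, eps, eta, zeta}:
  1. theta ← eps → rho — eps:fork[blocks] ⇒ blocked
  2. theta → zeta ← beta → eta → alpha ← rho — zeta:collider[open]; beta:fork[blocks]; eta:chain[blocks]; alpha:collider[blocks] ⇒ blocked
  3. theta → zeta ← beta → eta ← sigma → alpha ← rho — zeta:collider[open]; beta:fork[blocks]; eta:collider[open]; sigma:fork[open]; alpha:collider[blocks] ⇒ blocked
  4. theta → zeta → rho — zeta:chain[blocks] ⇒ blocked
  5. theta → zeta ← sigma → eta → alpha ← rho — zeta:collider[open]; sigma:fork[open]; eta:chain[blocks]; alpha:collider[blocks] ⇒ blocked
  6. theta → zeta ← sigma → alpha ← rho — zeta:collider[open]; sigma:fork[open]; alpha:collider[blocks] ⇒ blocked
Since every path is blocked, d-separation holds.

Yes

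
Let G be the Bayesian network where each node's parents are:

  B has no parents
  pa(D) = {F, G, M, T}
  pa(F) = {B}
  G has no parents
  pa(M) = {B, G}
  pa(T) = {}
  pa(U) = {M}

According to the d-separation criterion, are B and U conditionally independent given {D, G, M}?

Yes

Enumerating the 3 paths from B to U and testing each for blocking by {D, G, M}:
Path 1: B → F → D ← G → M → U
  G is a fork here and G is conditioned on, so the path is blocked at G.
Path 2: B → F → D ← M → U
  M is a fork here and M is conditioned on, so the path is blocked at M.
Path 3: B → M → U
  M is a chain here and M is conditioned on, so the path is blocked at M.
Since every path is blocked, d-separation holds.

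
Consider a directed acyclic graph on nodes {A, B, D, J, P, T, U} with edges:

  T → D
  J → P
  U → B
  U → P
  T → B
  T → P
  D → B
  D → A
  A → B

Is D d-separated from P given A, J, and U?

No

We examine all 6 paths between D and P:
  1. D → A → B ← U → P — A:chain[blocks]; B:collider[blocks]; U:fork[blocks] ⇒ blocked
  2. D → A → B ← T → P — A:chain[blocks]; B:collider[blocks]; T:fork[open] ⇒ blocked
  3. D ← T → P — T:fork[open] ⇒ active
  4. D ← T → B ← U → P — T:fork[open]; B:collider[blocks]; U:fork[blocks] ⇒ blocked
  5. D → B ← U → P — B:collider[blocks]; U:fork[blocks] ⇒ blocked
  6. D → B ← T → P — B:collider[blocks]; T:fork[open] ⇒ blocked
At least one path is unblocked, so d-separation fails.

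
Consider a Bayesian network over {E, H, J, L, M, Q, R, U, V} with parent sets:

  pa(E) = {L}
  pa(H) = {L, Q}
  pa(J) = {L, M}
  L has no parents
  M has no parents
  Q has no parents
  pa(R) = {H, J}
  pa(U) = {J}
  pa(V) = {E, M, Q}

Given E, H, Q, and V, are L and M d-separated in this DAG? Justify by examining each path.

6 paths connect L and M; each must be blocked for d-separation to hold:
Path 1: L → J ← M
  J is a collider here and neither J nor any of its descendants is conditioned on, so the collider stays closed — the path is blocked at J.
Path 2: L → J → R ← H ← Q → V ← M
  R is a collider here and neither R nor any of its descendants is conditioned on, so the collider stays closed — the path is blocked at R.
Path 3: L → E → V ← M
  E is a chain here and E is conditioned on, so the path is blocked at E.
Path 4: L → E → V ← Q → H → R ← J ← M
  E is a chain here and E is conditioned on, so the path is blocked at E.
Path 5: L → H ← Q → V ← M
  Q is a fork here and Q is conditioned on, so the path is blocked at Q.
Path 6: L → H → R ← J ← M
  H is a chain here and H is conditioned on, so the path is blocked at H.
Every path is blocked, so L and M are d-separated given {E, H, Q, V}.

Yes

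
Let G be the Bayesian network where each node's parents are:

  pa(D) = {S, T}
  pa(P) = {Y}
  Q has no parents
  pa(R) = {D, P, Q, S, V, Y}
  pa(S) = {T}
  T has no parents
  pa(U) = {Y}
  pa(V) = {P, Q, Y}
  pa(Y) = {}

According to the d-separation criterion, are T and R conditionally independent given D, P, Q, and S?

Yes — T and R are d-separated given {D, P, Q, S}.

We examine all 4 paths between T and R:
Path 1: T → S → R
  S is a chain here and S is conditioned on, so the path is blocked at S.
Path 2: T → S → D → R
  S is a chain here and S is conditioned on, so the path is blocked at S.
Path 3: T → D ← S → R
  S is a fork here and S is conditioned on, so the path is blocked at S.
Path 4: T → D → R
  D is a chain here and D is conditioned on, so the path is blocked at D.
Since every path is blocked, d-separation holds.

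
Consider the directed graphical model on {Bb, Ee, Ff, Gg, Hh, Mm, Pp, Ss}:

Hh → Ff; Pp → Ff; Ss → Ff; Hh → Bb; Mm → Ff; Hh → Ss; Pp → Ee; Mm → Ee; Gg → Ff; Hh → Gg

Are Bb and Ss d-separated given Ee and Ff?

There are 3 undirected paths between Bb and Ss; checking each against the conditioning set {Ee, Ff}:
Path 1: Bb ← Hh → Gg → Ff ← Ss
  Hh is a fork and Hh is not conditioned on; Gg is a chain and Gg is not conditioned on; Ff is a collider and Ff is conditioned on, which opens it — no node blocks this path, so it is active.
Path 2: Bb ← Hh → Ff ← Ss
  Hh is a fork and Hh is not conditioned on; Ff is a collider and Ff is conditioned on, which opens it — no node blocks this path, so it is active.
Path 3: Bb ← Hh → Ss
  Hh is a fork and Hh is not conditioned on — no node blocks this path, so it is active.
Since the path Bb ← Hh → Gg → Ff ← Ss is active, Bb and Ss are not d-separated given {Ee, Ff}.

No — Bb and Ss are not d-separated given {Ee, Ff}.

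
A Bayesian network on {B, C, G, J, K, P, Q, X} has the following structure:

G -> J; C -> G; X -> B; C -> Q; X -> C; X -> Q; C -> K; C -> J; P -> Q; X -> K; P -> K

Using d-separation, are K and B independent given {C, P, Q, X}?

Enumerating the 5 paths from K to B and testing each for blocking by {C, P, Q, X}:
  1. K ← X → B — X:fork[blocks] ⇒ blocked
  2. K ← C ← X → B — C:chain[blocks]; X:fork[blocks] ⇒ blocked
  3. K ← C → Q ← X → B — C:fork[blocks]; Q:collider[open]; X:fork[blocks] ⇒ blocked
  4. K ← P → Q ← X → B — P:fork[blocks]; Q:collider[open]; X:fork[blocks] ⇒ blocked
  5. K ← P → Q ← C ← X → B — P:fork[blocks]; Q:collider[open]; C:chain[blocks]; X:fork[blocks] ⇒ blocked
Every path is blocked, so K and B are d-separated given {C, P, Q, X}.

Yes — K and B are d-separated given {C, P, Q, X}.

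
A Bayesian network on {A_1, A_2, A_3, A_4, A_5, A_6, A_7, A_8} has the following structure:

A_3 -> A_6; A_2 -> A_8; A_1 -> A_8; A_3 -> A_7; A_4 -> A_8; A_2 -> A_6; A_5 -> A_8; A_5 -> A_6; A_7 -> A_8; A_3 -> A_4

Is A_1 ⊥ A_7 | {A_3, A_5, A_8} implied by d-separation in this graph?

No — A_1 and A_7 are not d-separated given {A_3, A_5, A_8}.

Enumerating the 4 paths from A_1 to A_7 and testing each for blocking by {A_3, A_5, A_8}:
Path 1: A_1 → A_8 ← A_2 → A_6 ← A_3 → A_7
  A_6 is a collider here and neither A_6 nor any of its descendants is conditioned on, so the collider stays closed — the path is blocked at A_6.
Path 2: A_1 → A_8 ← A_4 ← A_3 → A_7
  A_3 is a fork here and A_3 is conditioned on, so the path is blocked at A_3.
Path 3: A_1 → A_8 ← A_5 → A_6 ← A_3 → A_7
  A_5 is a fork here and A_5 is conditioned on, so the path is blocked at A_5.
Path 4: A_1 → A_8 ← A_7
  A_8 is a collider and A_8 is conditioned on, which opens it — no node blocks this path, so it is active.
At least one path is unblocked, so d-separation fails.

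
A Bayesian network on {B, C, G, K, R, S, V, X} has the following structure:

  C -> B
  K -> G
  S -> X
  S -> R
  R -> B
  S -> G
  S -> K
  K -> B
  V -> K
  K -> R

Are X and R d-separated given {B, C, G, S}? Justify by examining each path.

5 paths connect X and R; each must be blocked for d-separation to hold:
  1. X ← S → G ← K → B ← R — S:fork[blocks]; G:collider[open]; K:fork[open]; B:collider[open] ⇒ blocked
  2. X ← S → G ← K → R — S:fork[blocks]; G:collider[open]; K:fork[open] ⇒ blocked
  3. X ← S → K → B ← R — S:fork[blocks]; K:chain[open]; B:collider[open] ⇒ blocked
  4. X ← S → K → R — S:fork[blocks]; K:chain[open] ⇒ blocked
  5. X ← S → R — S:fork[blocks] ⇒ blocked
Since every path is blocked, d-separation holds.

Yes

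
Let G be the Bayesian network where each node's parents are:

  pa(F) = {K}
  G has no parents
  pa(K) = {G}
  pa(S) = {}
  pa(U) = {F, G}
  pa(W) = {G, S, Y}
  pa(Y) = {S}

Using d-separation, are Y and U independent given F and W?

No

Enumerating the 4 paths from Y to U and testing each for blocking by {F, W}:
Path 1: Y ← S → W ← G → U
  S is a fork and S is not conditioned on; W is a collider and W is conditioned on, which opens it; G is a fork and G is not conditioned on — no node blocks this path, so it is active.
Path 2: Y ← S → W ← G → K → F → U
  F is a chain here and F is conditioned on, so the path is blocked at F.
Path 3: Y → W ← G → U
  W is a collider and W is conditioned on, which opens it; G is a fork and G is not conditioned on — no node blocks this path, so it is active.
Path 4: Y → W ← G → K → F → U
  F is a chain here and F is conditioned on, so the path is blocked at F.
At least one path is unblocked, so d-separation fails.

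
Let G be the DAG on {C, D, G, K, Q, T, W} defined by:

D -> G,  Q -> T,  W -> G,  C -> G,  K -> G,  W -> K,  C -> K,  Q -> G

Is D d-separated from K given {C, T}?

There are 3 undirected paths between D and K; checking each against the conditioning set {C, T}:
Path 1: D → G ← K
  G is a collider here and neither G nor any of its descendants is conditioned on, so the collider stays closed — the path is blocked at G.
Path 2: D → G ← C → K
  G is a collider here and neither G nor any of its descendants is conditioned on, so the collider stays closed — the path is blocked at G.
Path 3: D → G ← W → K
  G is a collider here and neither G nor any of its descendants is conditioned on, so the collider stays closed — the path is blocked at G.
All paths are blocked; D ⊥ K | {C, T} holds.

Yes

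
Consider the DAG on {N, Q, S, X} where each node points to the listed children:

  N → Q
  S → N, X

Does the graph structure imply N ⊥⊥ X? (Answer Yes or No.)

No

The only undirected path from N to X is:
Path 1: N ← S → X
  S is a fork and S is not conditioned on — no node blocks this path, so it is active.
Since the path N ← S → X is active, N and X are not d-separated given ∅.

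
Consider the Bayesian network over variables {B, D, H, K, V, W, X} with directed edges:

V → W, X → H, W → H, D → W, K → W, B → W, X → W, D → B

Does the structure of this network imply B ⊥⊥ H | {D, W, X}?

Enumerating the 4 paths from B to H and testing each for blocking by {D, W, X}:
  1. B → W ← X → H — W:collider[open]; X:fork[blocks] ⇒ blocked
  2. B → W → H — W:chain[blocks] ⇒ blocked
  3. B ← D → W ← X → H — D:fork[blocks]; W:collider[open]; X:fork[blocks] ⇒ blocked
  4. B ← D → W → H — D:fork[blocks]; W:chain[blocks] ⇒ blocked
All paths are blocked; B ⊥ H | {D, W, X} holds.

Yes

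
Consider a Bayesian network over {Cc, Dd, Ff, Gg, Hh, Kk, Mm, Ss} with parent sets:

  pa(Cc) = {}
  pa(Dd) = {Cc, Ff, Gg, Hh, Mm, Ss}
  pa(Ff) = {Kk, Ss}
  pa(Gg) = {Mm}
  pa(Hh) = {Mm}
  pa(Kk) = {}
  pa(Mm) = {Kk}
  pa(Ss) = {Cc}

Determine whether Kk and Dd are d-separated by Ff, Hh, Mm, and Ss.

There are 6 undirected paths between Kk and Dd; checking each against the conditioning set {Ff, Hh, Mm, Ss}:
Path 1: Kk → Ff → Dd
  Ff is a chain here and Ff is conditioned on, so the path is blocked at Ff.
Path 2: Kk → Ff ← Ss → Dd
  Ss is a fork here and Ss is conditioned on, so the path is blocked at Ss.
Path 3: Kk → Ff ← Ss ← Cc → Dd
  Ss is a chain here and Ss is conditioned on, so the path is blocked at Ss.
Path 4: Kk → Mm → Dd
  Mm is a chain here and Mm is conditioned on, so the path is blocked at Mm.
Path 5: Kk → Mm → Gg → Dd
  Mm is a chain here and Mm is conditioned on, so the path is blocked at Mm.
Path 6: Kk → Mm → Hh → Dd
  Mm is a chain here and Mm is conditioned on, so the path is blocked at Mm.
Every path is blocked, so Kk and Dd are d-separated given {Ff, Hh, Mm, Ss}.

Yes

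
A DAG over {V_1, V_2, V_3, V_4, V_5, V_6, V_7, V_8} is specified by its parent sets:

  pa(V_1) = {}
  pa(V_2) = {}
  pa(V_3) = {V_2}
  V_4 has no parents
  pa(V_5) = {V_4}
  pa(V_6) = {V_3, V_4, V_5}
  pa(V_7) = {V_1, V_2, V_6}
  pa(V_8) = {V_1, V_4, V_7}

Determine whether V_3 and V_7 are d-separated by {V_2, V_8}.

6 paths connect V_3 and V_7; each must be blocked for d-separation to hold:
  1. V_3 → V_6 ← V_5 ← V_4 → V_8 ← V_1 → V_7 — V_6:collider[open]; V_5:chain[open]; V_4:fork[open]; V_8:collider[open]; V_1:fork[open] ⇒ active
  2. V_3 → V_6 ← V_5 ← V_4 → V_8 ← V_7 — V_6:collider[open]; V_5:chain[open]; V_4:fork[open]; V_8:collider[open] ⇒ active
  3. V_3 → V_6 ← V_4 → V_8 ← V_1 → V_7 — V_6:collider[open]; V_4:fork[open]; V_8:collider[open]; V_1:fork[open] ⇒ active
  4. V_3 → V_6 ← V_4 → V_8 ← V_7 — V_6:collider[open]; V_4:fork[open]; V_8:collider[open] ⇒ active
  5. V_3 → V_6 → V_7 — V_6:chain[open] ⇒ active
  6. V_3 ← V_2 → V_7 — V_2:fork[blocks] ⇒ blocked
Since the path V_3 → V_6 ← V_5 ← V_4 → V_8 ← V_1 → V_7 is active, V_3 and V_7 are not d-separated given {V_2, V_8}.

No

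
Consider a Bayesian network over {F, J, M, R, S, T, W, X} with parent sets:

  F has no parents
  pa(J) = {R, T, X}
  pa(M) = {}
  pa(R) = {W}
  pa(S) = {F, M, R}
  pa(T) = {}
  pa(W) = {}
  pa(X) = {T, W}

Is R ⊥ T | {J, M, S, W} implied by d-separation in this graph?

4 paths connect R and T; each must be blocked for d-separation to hold:
Path 1: R ← W → X ← T
  W is a fork here and W is conditioned on, so the path is blocked at W.
Path 2: R ← W → X → J ← T
  W is a fork here and W is conditioned on, so the path is blocked at W.
Path 3: R → J ← X ← T
  J is a collider and J is conditioned on, which opens it; X is a chain and X is not conditioned on — no node blocks this path, so it is active.
Path 4: R → J ← T
  J is a collider and J is conditioned on, which opens it — no node blocks this path, so it is active.
Because an active path exists, R and T are not d-separated.

No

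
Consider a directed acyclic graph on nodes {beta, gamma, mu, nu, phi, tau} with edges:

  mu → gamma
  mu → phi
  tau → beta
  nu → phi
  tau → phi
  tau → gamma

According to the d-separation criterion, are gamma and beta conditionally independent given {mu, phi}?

No — gamma and beta are not d-separated given {mu, phi}.

2 paths connect gamma and beta; each must be blocked for d-separation to hold:
  1. gamma ← tau → beta — tau:fork[open] ⇒ active
  2. gamma ← mu → phi ← tau → beta — mu:fork[blocks]; phi:collider[open]; tau:fork[open] ⇒ blocked
Because an active path exists, gamma and beta are not d-separated.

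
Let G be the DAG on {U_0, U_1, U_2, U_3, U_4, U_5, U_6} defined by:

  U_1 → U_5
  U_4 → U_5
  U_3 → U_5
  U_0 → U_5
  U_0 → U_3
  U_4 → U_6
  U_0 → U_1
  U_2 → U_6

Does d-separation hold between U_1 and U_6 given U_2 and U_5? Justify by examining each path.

No

3 paths connect U_1 and U_6; each must be blocked for d-separation to hold:
  1. U_1 → U_5 ← U_4 → U_6 — U_5:collider[open]; U_4:fork[open] ⇒ active
  2. U_1 ← U_0 → U_5 ← U_4 → U_6 — U_0:fork[open]; U_5:collider[open]; U_4:fork[open] ⇒ active
  3. U_1 ← U_0 → U_3 → U_5 ← U_4 → U_6 — U_0:fork[open]; U_3:chain[open]; U_5:collider[open]; U_4:fork[open] ⇒ active
At least one path is unblocked, so d-separation fails.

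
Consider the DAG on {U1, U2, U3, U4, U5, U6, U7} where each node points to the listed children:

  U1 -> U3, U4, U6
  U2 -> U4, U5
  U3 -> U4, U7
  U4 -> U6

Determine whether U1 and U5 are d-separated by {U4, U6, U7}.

No — U1 and U5 are not d-separated given {U4, U6, U7}.

Enumerating the 3 paths from U1 to U5 and testing each for blocking by {U4, U6, U7}:
Path 1: U1 → U3 → U4 ← U2 → U5
  U3 is a chain and U3 is not conditioned on; U4 is a collider and U4 is conditioned on, which opens it; U2 is a fork and U2 is not conditioned on — no node blocks this path, so it is active.
Path 2: U1 → U4 ← U2 → U5
  U4 is a collider and U4 is conditioned on, which opens it; U2 is a fork and U2 is not conditioned on — no node blocks this path, so it is active.
Path 3: U1 → U6 ← U4 ← U2 → U5
  U4 is a chain here and U4 is conditioned on, so the path is blocked at U4.
Since the path U1 → U3 → U4 ← U2 → U5 is active, U1 and U5 are not d-separated given {U4, U6, U7}.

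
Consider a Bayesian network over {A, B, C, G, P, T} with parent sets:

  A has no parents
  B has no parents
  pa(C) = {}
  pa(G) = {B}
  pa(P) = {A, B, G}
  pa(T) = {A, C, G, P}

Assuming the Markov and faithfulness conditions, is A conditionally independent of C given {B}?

We examine all 4 paths between A and C:
Path 1: A → T ← C
  T is a collider here and neither T nor any of its descendants is conditioned on, so the collider stays closed — the path is blocked at T.
Path 2: A → P → T ← C
  T is a collider here and neither T nor any of its descendants is conditioned on, so the collider stays closed — the path is blocked at T.
Path 3: A → P ← G → T ← C
  P is a collider here and neither P nor any of its descendants is conditioned on, so the collider stays closed — the path is blocked at P.
Path 4: A → P ← B → G → T ← C
  P is a collider here and neither P nor any of its descendants is conditioned on, so the collider stays closed — the path is blocked at P.
All paths are blocked; A ⊥ C | {B} holds.

Yes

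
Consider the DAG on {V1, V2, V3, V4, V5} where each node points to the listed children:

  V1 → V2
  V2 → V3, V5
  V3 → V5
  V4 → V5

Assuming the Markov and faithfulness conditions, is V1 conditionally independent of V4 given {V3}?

Enumerating the 2 paths from V1 to V4 and testing each for blocking by {V3}:
Path 1: V1 → V2 → V3 → V5 ← V4
  V3 is a chain here and V3 is conditioned on, so the path is blocked at V3.
Path 2: V1 → V2 → V5 ← V4
  V5 is a collider here and neither V5 nor any of its descendants is conditioned on, so the collider stays closed — the path is blocked at V5.
Since every path is blocked, d-separation holds.

Yes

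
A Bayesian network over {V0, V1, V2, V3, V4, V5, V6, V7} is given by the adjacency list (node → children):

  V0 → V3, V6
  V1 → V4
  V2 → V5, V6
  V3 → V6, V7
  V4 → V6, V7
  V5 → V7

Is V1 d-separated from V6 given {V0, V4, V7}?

Yes

There are 4 undirected paths between V1 and V6; checking each against the conditioning set {V0, V4, V7}:
Path 1: V1 → V4 → V6
  V4 is a chain here and V4 is conditioned on, so the path is blocked at V4.
Path 2: V1 → V4 → V7 ← V5 ← V2 → V6
  V4 is a chain here and V4 is conditioned on, so the path is blocked at V4.
Path 3: V1 → V4 → V7 ← V3 → V6
  V4 is a chain here and V4 is conditioned on, so the path is blocked at V4.
Path 4: V1 → V4 → V7 ← V3 ← V0 → V6
  V4 is a chain here and V4 is conditioned on, so the path is blocked at V4.
Since every path is blocked, d-separation holds.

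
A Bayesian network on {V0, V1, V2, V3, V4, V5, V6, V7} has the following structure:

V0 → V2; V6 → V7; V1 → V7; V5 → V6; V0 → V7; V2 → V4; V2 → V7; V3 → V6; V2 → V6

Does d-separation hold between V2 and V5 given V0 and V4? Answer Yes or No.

Yes

We examine all 3 paths between V2 and V5:
  1. V2 → V6 ← V5 — V6:collider[blocks] ⇒ blocked
  2. V2 → V7 ← V6 ← V5 — V7:collider[blocks]; V6:chain[open] ⇒ blocked
  3. V2 ← V0 → V7 ← V6 ← V5 — V0:fork[blocks]; V7:collider[blocks]; V6:chain[open] ⇒ blocked
Since every path is blocked, d-separation holds.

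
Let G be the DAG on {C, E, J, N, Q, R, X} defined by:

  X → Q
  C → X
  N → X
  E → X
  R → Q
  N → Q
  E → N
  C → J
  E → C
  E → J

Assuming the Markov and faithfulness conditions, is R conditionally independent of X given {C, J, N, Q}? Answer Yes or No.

We examine all 5 paths between R and X:
Path 1: R → Q ← N ← E → C → X
  N is a chain here and N is conditioned on, so the path is blocked at N.
Path 2: R → Q ← N ← E → J ← C → X
  N is a chain here and N is conditioned on, so the path is blocked at N.
Path 3: R → Q ← N ← E → X
  N is a chain here and N is conditioned on, so the path is blocked at N.
Path 4: R → Q ← N → X
  N is a fork here and N is conditioned on, so the path is blocked at N.
Path 5: R → Q ← X
  Q is a collider and Q is conditioned on, which opens it — no node blocks this path, so it is active.
Since the path R → Q ← X is active, R and X are not d-separated given {C, J, N, Q}.

No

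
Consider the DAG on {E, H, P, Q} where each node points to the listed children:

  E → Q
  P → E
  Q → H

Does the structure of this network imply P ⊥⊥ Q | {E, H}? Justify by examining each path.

Yes — P and Q are d-separated given {E, H}.

The only undirected path from P to Q is:
Path 1: P → E → Q
  E is a chain here and E is conditioned on, so the path is blocked at E.
All paths are blocked; P ⊥ Q | {E, H} holds.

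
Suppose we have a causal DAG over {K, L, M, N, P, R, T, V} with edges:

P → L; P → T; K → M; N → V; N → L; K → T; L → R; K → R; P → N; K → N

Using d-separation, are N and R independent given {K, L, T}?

Yes

6 paths connect N and R; each must be blocked for d-separation to hold:
  1. N ← K → T ← P → L → R — K:fork[blocks]; T:collider[open]; P:fork[open]; L:chain[blocks] ⇒ blocked
  2. N ← K → R — K:fork[blocks] ⇒ blocked
  3. N ← P → T ← K → R — P:fork[open]; T:collider[open]; K:fork[blocks] ⇒ blocked
  4. N ← P → L → R — P:fork[open]; L:chain[blocks] ⇒ blocked
  5. N → L → R — L:chain[blocks] ⇒ blocked
  6. N → L ← P → T ← K → R — L:collider[open]; P:fork[open]; T:collider[open]; K:fork[blocks] ⇒ blocked
Since every path is blocked, d-separation holds.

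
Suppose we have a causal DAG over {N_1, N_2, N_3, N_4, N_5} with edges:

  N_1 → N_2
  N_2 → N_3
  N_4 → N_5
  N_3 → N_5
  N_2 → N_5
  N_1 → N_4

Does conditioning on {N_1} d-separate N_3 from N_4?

Yes

There are 4 undirected paths between N_3 and N_4; checking each against the conditioning set {N_1}:
Path 1: N_3 → N_5 ← N_4
  N_5 is a collider here and neither N_5 nor any of its descendants is conditioned on, so the collider stays closed — the path is blocked at N_5.
Path 2: N_3 → N_5 ← N_2 ← N_1 → N_4
  N_5 is a collider here and neither N_5 nor any of its descendants is conditioned on, so the collider stays closed — the path is blocked at N_5.
Path 3: N_3 ← N_2 ← N_1 → N_4
  N_1 is a fork here and N_1 is conditioned on, so the path is blocked at N_1.
Path 4: N_3 ← N_2 → N_5 ← N_4
  N_5 is a collider here and neither N_5 nor any of its descendants is conditioned on, so the collider stays closed — the path is blocked at N_5.
Since every path is blocked, d-separation holds.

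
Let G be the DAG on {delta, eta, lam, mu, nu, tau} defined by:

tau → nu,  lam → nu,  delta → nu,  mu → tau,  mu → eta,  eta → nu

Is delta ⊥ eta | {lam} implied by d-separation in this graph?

Yes

Enumerating the 2 paths from delta to eta and testing each for blocking by {lam}:
Path 1: delta → nu ← tau ← mu → eta
  nu is a collider here and neither nu nor any of its descendants is conditioned on, so the collider stays closed — the path is blocked at nu.
Path 2: delta → nu ← eta
  nu is a collider here and neither nu nor any of its descendants is conditioned on, so the collider stays closed — the path is blocked at nu.
Since every path is blocked, d-separation holds.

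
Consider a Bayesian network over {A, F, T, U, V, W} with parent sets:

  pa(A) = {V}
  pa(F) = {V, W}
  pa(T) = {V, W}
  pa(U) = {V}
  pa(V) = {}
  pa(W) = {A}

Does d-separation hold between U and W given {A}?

Yes

There are 3 undirected paths between U and W; checking each against the conditioning set {A}:
  1. U ← V → T ← W — V:fork[open]; T:collider[blocks] ⇒ blocked
  2. U ← V → F ← W — V:fork[open]; F:collider[blocks] ⇒ blocked
  3. U ← V → A → W — V:fork[open]; A:chain[blocks] ⇒ blocked
Every path is blocked, so U and W are d-separated given {A}.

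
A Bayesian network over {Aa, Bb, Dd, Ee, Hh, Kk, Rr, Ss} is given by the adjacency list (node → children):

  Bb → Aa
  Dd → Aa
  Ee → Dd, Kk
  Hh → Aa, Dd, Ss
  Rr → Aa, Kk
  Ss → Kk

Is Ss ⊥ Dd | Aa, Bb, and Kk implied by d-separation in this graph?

There are 6 undirected paths between Ss and Dd; checking each against the conditioning set {Aa, Bb, Kk}:
Path 1: Ss → Kk ← Rr → Aa ← Hh → Dd
  Kk is a collider and Kk is conditioned on, which opens it; Rr is a fork and Rr is not conditioned on; Aa is a collider and Aa is conditioned on, which opens it; Hh is a fork and Hh is not conditioned on — no node blocks this path, so it is active.
Path 2: Ss → Kk ← Rr → Aa ← Dd
  Kk is a collider and Kk is conditioned on, which opens it; Rr is a fork and Rr is not conditioned on; Aa is a collider and Aa is conditioned on, which opens it — no node blocks this path, so it is active.
Path 3: Ss → Kk ← Ee → Dd
  Kk is a collider and Kk is conditioned on, which opens it; Ee is a fork and Ee is not conditioned on — no node blocks this path, so it is active.
Path 4: Ss ← Hh → Dd
  Hh is a fork and Hh is not conditioned on — no node blocks this path, so it is active.
Path 5: Ss ← Hh → Aa ← Dd
  Hh is a fork and Hh is not conditioned on; Aa is a collider and Aa is conditioned on, which opens it — no node blocks this path, so it is active.
Path 6: Ss ← Hh → Aa ← Rr → Kk ← Ee → Dd
  Hh is a fork and Hh is not conditioned on; Aa is a collider and Aa is conditioned on, which opens it; Rr is a fork and Rr is not conditioned on; Kk is a collider and Kk is conditioned on, which opens it; Ee is a fork and Ee is not conditioned on — no node blocks this path, so it is active.
Since the path Ss → Kk ← Rr → Aa ← Hh → Dd is active, Ss and Dd are not d-separated given {Aa, Bb, Kk}.

No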